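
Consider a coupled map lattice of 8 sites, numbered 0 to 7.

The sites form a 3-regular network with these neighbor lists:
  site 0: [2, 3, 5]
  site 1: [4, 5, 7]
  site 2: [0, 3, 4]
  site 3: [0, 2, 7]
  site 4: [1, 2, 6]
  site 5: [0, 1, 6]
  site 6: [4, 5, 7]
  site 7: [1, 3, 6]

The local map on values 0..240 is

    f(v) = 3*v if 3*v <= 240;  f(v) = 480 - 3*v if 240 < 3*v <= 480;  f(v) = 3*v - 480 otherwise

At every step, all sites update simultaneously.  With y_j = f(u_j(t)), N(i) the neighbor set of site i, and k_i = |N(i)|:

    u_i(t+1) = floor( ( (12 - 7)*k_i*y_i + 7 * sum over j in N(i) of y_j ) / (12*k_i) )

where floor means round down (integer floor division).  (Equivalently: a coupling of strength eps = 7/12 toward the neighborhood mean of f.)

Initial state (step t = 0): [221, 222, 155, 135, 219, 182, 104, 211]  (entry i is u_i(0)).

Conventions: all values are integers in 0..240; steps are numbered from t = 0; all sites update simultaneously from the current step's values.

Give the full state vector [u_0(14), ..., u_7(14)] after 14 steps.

Answer: [80, 158, 48, 41, 88, 151, 69, 63]

Derivation:
t=0: [221, 222, 155, 135, 219, 182, 104, 211]
t=1: [106, 154, 90, 99, 145, 131, 147, 147]
t=2: [160, 40, 163, 156, 70, 78, 49, 62]
t=3: [49, 172, 46, 42, 141, 149, 183, 131]
t=4: [119, 49, 121, 124, 71, 62, 63, 81]
t=5: [131, 184, 135, 137, 176, 166, 202, 185]
t=6: [67, 57, 70, 74, 73, 62, 79, 83]
t=7: [203, 194, 212, 217, 211, 195, 222, 218]
t=8: [137, 126, 153, 160, 150, 124, 161, 161]
t=9: [53, 69, 28, 18, 37, 78, 28, 21]
t=10: [138, 165, 98, 82, 119, 185, 114, 93]
t=11: [123, 83, 159, 185, 117, 73, 135, 159]
t=12: [104, 164, 62, 54, 113, 172, 99, 75]
t=13: [144, 83, 169, 180, 132, 85, 154, 163]
t=14: [80, 158, 48, 41, 88, 151, 69, 63]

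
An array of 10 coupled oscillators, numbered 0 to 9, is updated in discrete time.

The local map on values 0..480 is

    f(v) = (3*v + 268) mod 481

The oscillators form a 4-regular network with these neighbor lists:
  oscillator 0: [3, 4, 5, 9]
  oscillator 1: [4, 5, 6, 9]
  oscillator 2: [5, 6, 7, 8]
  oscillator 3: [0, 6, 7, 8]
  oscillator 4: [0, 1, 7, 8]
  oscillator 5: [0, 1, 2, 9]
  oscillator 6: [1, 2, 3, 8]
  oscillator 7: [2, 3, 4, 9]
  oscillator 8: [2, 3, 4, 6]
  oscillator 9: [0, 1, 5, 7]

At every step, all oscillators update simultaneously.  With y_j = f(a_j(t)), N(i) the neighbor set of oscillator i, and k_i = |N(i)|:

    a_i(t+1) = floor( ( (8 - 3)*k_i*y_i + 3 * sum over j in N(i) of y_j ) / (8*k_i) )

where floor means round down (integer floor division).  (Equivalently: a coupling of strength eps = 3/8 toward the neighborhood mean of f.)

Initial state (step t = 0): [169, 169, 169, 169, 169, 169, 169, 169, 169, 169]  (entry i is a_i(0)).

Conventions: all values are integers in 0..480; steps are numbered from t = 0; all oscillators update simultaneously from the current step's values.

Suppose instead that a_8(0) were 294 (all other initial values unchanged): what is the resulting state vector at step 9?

Answer: [382, 183, 343, 428, 303, 211, 390, 339, 423, 206]
Key observation: This trace re-runs the system from the modified initial state.

Derivation:
t=0: [169, 169, 169, 169, 169, 169, 169, 169, 294, 169]
t=1: [294, 294, 284, 284, 284, 294, 284, 294, 227, 294]
t=2: [182, 182, 192, 192, 195, 185, 189, 179, 351, 188]
t=3: [342, 341, 356, 355, 358, 343, 354, 338, 360, 344]
t=4: [341, 338, 365, 363, 365, 338, 366, 337, 381, 334]
t=5: [339, 334, 390, 387, 383, 327, 399, 339, 430, 313]
t=6: [338, 287, 367, 365, 384, 306, 141, 355, 205, 269]
t=7: [312, 198, 367, 372, 404, 234, 260, 361, 389, 172]
t=8: [223, 278, 344, 375, 162, 129, 211, 352, 384, 285]
t=9: [382, 183, 343, 428, 303, 211, 390, 339, 423, 206]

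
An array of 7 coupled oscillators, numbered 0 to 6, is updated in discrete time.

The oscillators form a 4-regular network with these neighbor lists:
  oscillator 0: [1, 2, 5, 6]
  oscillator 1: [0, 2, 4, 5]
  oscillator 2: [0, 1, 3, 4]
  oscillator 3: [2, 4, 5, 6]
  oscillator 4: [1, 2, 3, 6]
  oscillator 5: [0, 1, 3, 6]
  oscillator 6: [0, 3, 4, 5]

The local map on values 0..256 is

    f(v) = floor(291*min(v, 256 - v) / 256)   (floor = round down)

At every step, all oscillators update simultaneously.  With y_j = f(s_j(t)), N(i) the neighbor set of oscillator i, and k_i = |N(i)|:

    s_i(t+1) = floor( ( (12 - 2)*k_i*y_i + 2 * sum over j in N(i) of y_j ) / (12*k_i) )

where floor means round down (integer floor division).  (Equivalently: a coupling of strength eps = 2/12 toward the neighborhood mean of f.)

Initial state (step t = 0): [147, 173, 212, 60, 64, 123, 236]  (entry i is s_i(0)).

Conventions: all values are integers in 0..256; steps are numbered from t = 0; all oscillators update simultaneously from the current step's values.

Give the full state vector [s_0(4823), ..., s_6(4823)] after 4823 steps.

Simulating step by step:
t=0: [147, 173, 212, 60, 64, 123, 236]
t=1: [115, 94, 56, 68, 69, 128, 35]
t=2: [123, 105, 68, 77, 76, 135, 50]
t=3: [132, 117, 82, 87, 85, 130, 65]
t=4: [135, 129, 96, 98, 96, 137, 80]
t=5: [134, 140, 111, 110, 109, 132, 95]
t=6: [136, 131, 126, 124, 122, 137, 111]
t=7: [136, 141, 142, 139, 137, 135, 127]
t=8: [135, 130, 129, 132, 134, 136, 142]
t=9: [137, 142, 143, 139, 138, 136, 130]
t=10: [134, 129, 128, 132, 133, 135, 141]
t=11: [138, 143, 144, 139, 139, 137, 131]
t=12: [133, 128, 127, 132, 132, 134, 140]
t=13: [139, 144, 143, 139, 140, 138, 132]
t=14: [132, 127, 128, 132, 131, 133, 138]
t=15: [140, 143, 144, 140, 141, 139, 135]
t=16: [131, 128, 127, 131, 130, 131, 136]
t=17: [141, 144, 143, 141, 142, 141, 137]
t=18: [130, 127, 128, 130, 129, 130, 134]
t=19: [142, 143, 144, 142, 143, 142, 138]
t=20: [129, 128, 127, 129, 128, 129, 133]
t=21: [143, 144, 144, 143, 144, 143, 139]
t=22: [128, 127, 127, 128, 127, 128, 131]
t=23: [144, 144, 144, 144, 143, 144, 142]
t=24: [127, 127, 127, 127, 127, 127, 128]
t=25: [144, 144, 144, 144, 144, 144, 144]
t=26: [127, 127, 127, 127, 127, 127, 127]
t=27: [144, 144, 144, 144, 144, 144, 144]

Answer: [144, 144, 144, 144, 144, 144, 144]
Key observation: The state at step 25, [144, 144, 144, 144, 144, 144, 144], reappears at step 27: the system is in a cycle of period 2 from step 25 on.  Therefore the state at step 4823 equals the state at step 25 + ((4823 - 25) mod 2) = 25, which is [144, 144, 144, 144, 144, 144, 144].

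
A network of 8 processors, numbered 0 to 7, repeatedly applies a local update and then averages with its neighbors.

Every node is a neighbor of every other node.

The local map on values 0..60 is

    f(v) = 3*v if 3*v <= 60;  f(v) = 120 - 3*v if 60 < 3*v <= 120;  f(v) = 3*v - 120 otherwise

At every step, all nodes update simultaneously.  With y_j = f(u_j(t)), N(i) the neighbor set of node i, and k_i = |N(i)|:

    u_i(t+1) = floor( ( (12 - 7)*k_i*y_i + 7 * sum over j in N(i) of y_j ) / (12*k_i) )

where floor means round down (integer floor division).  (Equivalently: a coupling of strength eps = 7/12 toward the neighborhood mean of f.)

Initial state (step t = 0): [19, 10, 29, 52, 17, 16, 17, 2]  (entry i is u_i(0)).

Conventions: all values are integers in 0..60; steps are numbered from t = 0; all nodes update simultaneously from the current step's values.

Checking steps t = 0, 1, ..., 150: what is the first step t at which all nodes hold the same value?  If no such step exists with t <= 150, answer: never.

Simulating step by step:
t=0: [19, 10, 29, 52, 17, 16, 17, 2]  (not all equal)
t=1: [45, 36, 37, 38, 43, 42, 43, 28]  (not all equal)
t=2: [13, 12, 11, 10, 11, 10, 11, 20]  (not all equal)
t=3: [37, 36, 35, 34, 35, 34, 35, 44]  (not all equal)
t=4: [12, 13, 14, 15, 14, 15, 14, 13]  (not all equal)
t=5: [39, 40, 41, 42, 41, 42, 41, 40]  (not all equal)
t=6: [3, 2, 3, 4, 3, 4, 3, 2]  (not all equal)
t=7: [9, 8, 9, 10, 9, 10, 9, 8]  (not all equal)
t=8: [27, 26, 27, 28, 27, 28, 27, 26]  (not all equal)
t=9: [39, 40, 39, 38, 39, 38, 39, 40]  (not all equal)
t=10: [3, 2, 3, 4, 3, 4, 3, 2]  (not all equal)

Answer: never
Key observation: The state at step 6 reappears at step 10 — the system is in a cycle of period 4 from step 6 on.  No step 0..10 is synchronized, and the cycle repeats forever, so no step up to 150 (or ever) has all nodes equal.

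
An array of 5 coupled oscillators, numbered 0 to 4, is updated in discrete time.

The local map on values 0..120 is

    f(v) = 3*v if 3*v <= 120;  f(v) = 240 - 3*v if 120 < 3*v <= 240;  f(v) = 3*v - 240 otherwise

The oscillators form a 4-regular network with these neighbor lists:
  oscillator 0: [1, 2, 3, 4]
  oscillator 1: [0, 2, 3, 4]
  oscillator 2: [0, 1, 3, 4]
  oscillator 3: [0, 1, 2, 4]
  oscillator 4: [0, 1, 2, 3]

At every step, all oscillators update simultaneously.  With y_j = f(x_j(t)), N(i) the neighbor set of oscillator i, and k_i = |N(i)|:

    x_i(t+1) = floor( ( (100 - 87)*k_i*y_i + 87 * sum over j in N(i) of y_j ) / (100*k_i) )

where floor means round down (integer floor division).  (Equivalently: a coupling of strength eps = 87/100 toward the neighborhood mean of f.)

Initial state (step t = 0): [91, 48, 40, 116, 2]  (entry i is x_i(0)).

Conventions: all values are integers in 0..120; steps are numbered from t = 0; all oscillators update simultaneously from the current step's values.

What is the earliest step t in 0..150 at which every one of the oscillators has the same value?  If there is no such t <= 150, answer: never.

Simulating step by step:
t=0: [91, 48, 40, 116, 2]  (not all equal)
t=1: [76, 70, 68, 69, 78]  (not all equal)
t=2: [24, 22, 22, 22, 24]  (not all equal)
t=3: [68, 68, 68, 68, 68]  (all equal)

Answer: 3
Key observation: Synchronization is absorbing here: once all oscillators are equal they stay equal, and step 3 is the first all-equal step.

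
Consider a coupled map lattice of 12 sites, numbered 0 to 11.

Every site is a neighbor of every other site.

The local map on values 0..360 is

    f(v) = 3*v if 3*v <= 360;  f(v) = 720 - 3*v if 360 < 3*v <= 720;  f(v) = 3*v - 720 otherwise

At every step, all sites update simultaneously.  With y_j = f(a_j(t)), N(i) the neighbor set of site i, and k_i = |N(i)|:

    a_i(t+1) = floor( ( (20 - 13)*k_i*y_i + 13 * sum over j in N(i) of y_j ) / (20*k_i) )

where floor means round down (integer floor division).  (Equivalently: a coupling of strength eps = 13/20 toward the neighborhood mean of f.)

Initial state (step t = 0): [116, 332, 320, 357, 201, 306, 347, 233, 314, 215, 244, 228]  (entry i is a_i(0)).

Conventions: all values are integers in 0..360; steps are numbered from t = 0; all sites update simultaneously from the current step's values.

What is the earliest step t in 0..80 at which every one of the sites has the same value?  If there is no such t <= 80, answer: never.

Simulating step by step:
t=0: [116, 332, 320, 357, 201, 306, 347, 233, 314, 215, 244, 228]  (not all equal)
t=1: [232, 211, 200, 233, 165, 188, 224, 137, 195, 152, 134, 141]  (not all equal)
t=2: [125, 143, 153, 124, 183, 163, 132, 208, 157, 195, 210, 204]  (not all equal)
t=3: [256, 241, 232, 257, 206, 223, 250, 184, 228, 195, 182, 187]  (not all equal)
t=4: [71, 58, 64, 72, 87, 72, 66, 106, 68, 97, 108, 104]  (not all equal)
t=5: [234, 223, 228, 235, 248, 235, 230, 264, 231, 257, 266, 263]  (not all equal)
t=6: [33, 43, 39, 33, 35, 33, 37, 49, 36, 43, 51, 48]  (not all equal)
t=7: [113, 122, 119, 113, 115, 113, 117, 127, 116, 122, 129, 126]  (not all equal)
t=8: [343, 347, 348, 343, 345, 343, 346, 343, 345, 347, 341, 344]  (not all equal)
t=9: [312, 315, 316, 312, 314, 312, 314, 312, 314, 315, 310, 313]  (not all equal)
t=10: [218, 221, 222, 218, 220, 218, 220, 218, 220, 221, 216, 219]  (not all equal)
t=11: [63, 60, 59, 63, 61, 63, 61, 63, 61, 60, 65, 62]  (not all equal)
t=12: [186, 183, 182, 186, 184, 186, 184, 186, 184, 183, 188, 185]  (not all equal)
t=13: [164, 167, 168, 164, 166, 164, 166, 164, 166, 167, 162, 165]  (not all equal)
t=14: [225, 222, 221, 225, 223, 225, 223, 225, 223, 222, 227, 224]  (not all equal)
t=15: [47, 50, 51, 47, 49, 47, 49, 47, 49, 50, 45, 48]  (not all equal)
t=16: [143, 146, 147, 143, 145, 143, 145, 143, 145, 146, 141, 144]  (not all equal)
t=17: [288, 285, 284, 288, 286, 288, 286, 288, 286, 285, 290, 287]  (not all equal)
t=18: [141, 138, 137, 141, 139, 141, 139, 141, 139, 138, 143, 140]  (not all equal)
t=19: [299, 302, 303, 299, 301, 299, 301, 299, 301, 302, 297, 300]  (not all equal)
t=20: [179, 182, 183, 179, 181, 179, 181, 179, 181, 182, 177, 180]  (not all equal)
t=21: [180, 177, 176, 180, 178, 180, 178, 180, 178, 177, 182, 179]  (not all equal)
t=22: [182, 185, 186, 182, 184, 182, 184, 182, 184, 185, 180, 183]  (not all equal)
t=23: [171, 168, 167, 171, 169, 171, 169, 171, 169, 168, 173, 170]  (not all equal)
t=24: [209, 212, 213, 209, 211, 209, 211, 209, 211, 212, 207, 210]  (not all equal)
t=25: [90, 87, 86, 90, 88, 90, 88, 90, 88, 87, 92, 89]  (not all equal)
t=26: [267, 264, 263, 267, 265, 267, 265, 267, 265, 264, 269, 266]  (not all equal)
t=27: [78, 75, 74, 78, 76, 78, 76, 78, 76, 75, 80, 77]  (not all equal)
t=28: [231, 228, 227, 231, 229, 231, 229, 231, 229, 228, 233, 230]  (not all equal)
t=29: [29, 32, 33, 29, 31, 29, 31, 29, 31, 32, 27, 30]  (not all equal)
t=30: [89, 92, 93, 89, 91, 89, 91, 89, 91, 92, 87, 90]  (not all equal)
t=31: [269, 272, 273, 269, 271, 269, 271, 269, 271, 272, 267, 270]  (not all equal)
t=32: [89, 92, 93, 89, 91, 89, 91, 89, 91, 92, 87, 90]  (not all equal)

Answer: never
Key observation: The state at step 30 reappears at step 32 — the system is in a cycle of period 2 from step 30 on.  No step 0..32 is synchronized, and the cycle repeats forever, so no step up to 80 (or ever) has all sites equal.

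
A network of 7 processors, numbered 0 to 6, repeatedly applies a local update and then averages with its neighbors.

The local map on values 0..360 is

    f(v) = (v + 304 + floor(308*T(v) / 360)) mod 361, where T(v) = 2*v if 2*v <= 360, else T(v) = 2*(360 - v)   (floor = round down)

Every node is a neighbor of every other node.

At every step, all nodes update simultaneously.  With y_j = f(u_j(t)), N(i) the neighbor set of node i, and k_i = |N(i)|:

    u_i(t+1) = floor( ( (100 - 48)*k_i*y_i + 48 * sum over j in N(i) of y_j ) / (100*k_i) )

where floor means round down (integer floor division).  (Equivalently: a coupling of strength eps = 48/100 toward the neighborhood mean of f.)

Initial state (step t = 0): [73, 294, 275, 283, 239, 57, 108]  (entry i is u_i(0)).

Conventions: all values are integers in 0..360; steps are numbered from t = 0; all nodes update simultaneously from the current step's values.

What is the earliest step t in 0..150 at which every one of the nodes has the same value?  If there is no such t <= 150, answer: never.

Answer: never
Key observation: The state at step 24 reappears at step 26 — the system is in a cycle of period 2 from step 24 on.  No step 0..26 is synchronized, and the cycle repeats forever, so no step up to 150 (or ever) has all nodes equal.

Derivation:
t=0: [73, 294, 275, 283, 239, 57, 108]  (not all equal)
t=1: [158, 250, 97, 253, 108, 139, 200]  (not all equal)
t=2: [73, 77, 159, 76, 172, 209, 93]  (not all equal)
t=3: [121, 126, 65, 125, 80, 81, 145]  (not all equal)
t=4: [248, 253, 181, 252, 198, 200, 276]  (not all equal)
t=5: [28, 27, 49, 27, 44, 43, 19]  (not all equal)
t=6: [56, 55, 81, 55, 75, 74, 204]  (not all equal)
t=7: [103, 102, 133, 102, 126, 125, 85]  (not all equal)
t=8: [233, 232, 269, 232, 261, 259, 212]  (not all equal)
t=9: [28, 28, 16, 28, 19, 19, 34]  (not all equal)
t=10: [99, 99, 244, 99, 247, 247, 107]  (not all equal)
t=11: [167, 167, 85, 167, 84, 84, 177]  (not all equal)
t=12: [69, 69, 130, 69, 128, 128, 80]  (not all equal)
t=13: [171, 171, 243, 171, 241, 241, 183]  (not all equal)
t=14: [42, 42, 33, 42, 33, 33, 51]  (not all equal)
t=15: [52, 52, 41, 52, 41, 41, 63]  (not all equal)
t=16: [78, 78, 65, 78, 65, 65, 91]  (not all equal)
t=17: [148, 148, 133, 148, 133, 133, 163]  (not all equal)
t=18: [308, 308, 290, 308, 290, 290, 167]  (not all equal)
t=19: [317, 317, 323, 317, 323, 323, 183]  (not all equal)
t=20: [310, 310, 309, 310, 309, 309, 193]  (not all equal)
t=21: [316, 316, 316, 316, 316, 316, 193]  (not all equal)
t=22: [312, 312, 312, 312, 312, 312, 191]  (not all equal)
t=23: [315, 315, 315, 315, 315, 315, 194]  (not all equal)
t=24: [313, 313, 313, 313, 313, 313, 192]  (not all equal)
t=25: [314, 314, 314, 314, 314, 314, 193]  (not all equal)
t=26: [313, 313, 313, 313, 313, 313, 192]  (not all equal)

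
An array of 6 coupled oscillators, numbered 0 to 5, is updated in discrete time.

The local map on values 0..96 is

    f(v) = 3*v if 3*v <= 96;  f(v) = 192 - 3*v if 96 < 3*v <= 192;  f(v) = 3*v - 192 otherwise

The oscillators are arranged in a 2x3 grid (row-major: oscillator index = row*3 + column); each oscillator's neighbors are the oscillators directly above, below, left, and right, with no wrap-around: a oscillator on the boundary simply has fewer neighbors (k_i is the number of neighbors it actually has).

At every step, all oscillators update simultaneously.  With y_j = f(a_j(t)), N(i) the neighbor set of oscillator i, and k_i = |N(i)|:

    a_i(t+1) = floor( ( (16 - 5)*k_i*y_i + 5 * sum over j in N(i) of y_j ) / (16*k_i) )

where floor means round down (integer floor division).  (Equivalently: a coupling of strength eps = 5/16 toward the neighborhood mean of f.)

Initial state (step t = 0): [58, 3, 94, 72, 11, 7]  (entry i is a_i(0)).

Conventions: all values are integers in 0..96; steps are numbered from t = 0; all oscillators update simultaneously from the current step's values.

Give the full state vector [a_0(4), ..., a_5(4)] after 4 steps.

Answer: [76, 75, 28, 70, 62, 42]

Derivation:
t=0: [58, 3, 94, 72, 11, 7]
t=1: [17, 20, 66, 24, 28, 33]
t=2: [55, 55, 28, 70, 81, 78]
t=3: [25, 35, 68, 24, 44, 49]
t=4: [76, 75, 28, 70, 62, 42]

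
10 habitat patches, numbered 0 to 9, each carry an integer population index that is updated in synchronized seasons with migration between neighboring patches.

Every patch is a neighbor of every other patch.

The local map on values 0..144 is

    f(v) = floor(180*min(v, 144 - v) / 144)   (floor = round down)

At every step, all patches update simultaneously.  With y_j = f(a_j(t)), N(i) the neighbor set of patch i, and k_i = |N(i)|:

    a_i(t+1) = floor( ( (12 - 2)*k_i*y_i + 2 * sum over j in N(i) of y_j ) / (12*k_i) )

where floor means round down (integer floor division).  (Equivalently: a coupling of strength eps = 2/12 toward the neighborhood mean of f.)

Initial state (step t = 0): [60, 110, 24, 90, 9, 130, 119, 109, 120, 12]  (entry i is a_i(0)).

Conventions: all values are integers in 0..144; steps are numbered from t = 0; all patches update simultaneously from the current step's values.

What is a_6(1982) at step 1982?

Answer: a_6(1982) = 85
Key observation: The state at step 7, [81, 85, 74, 82, 86, 81, 74, 85, 74, 85], reappears at step 9: the system is in a cycle of period 2 from step 7 on.  Therefore the state at step 1982 equals the state at step 7 + ((1982 - 7) mod 2) = 8, which is [78, 74, 85, 77, 73, 78, 85, 74, 85, 74].

Derivation:
t=0: [60, 110, 24, 90, 9, 130, 119, 109, 120, 12]
t=1: [67, 40, 31, 61, 15, 20, 31, 41, 31, 18]
t=2: [75, 48, 39, 70, 22, 28, 39, 49, 39, 26]
t=3: [79, 58, 48, 80, 31, 38, 48, 59, 48, 35]
t=4: [77, 70, 60, 76, 42, 49, 60, 70, 60, 46]
t=5: [81, 84, 74, 82, 56, 63, 74, 84, 74, 60]
t=6: [78, 75, 85, 77, 71, 78, 85, 75, 85, 75]
t=7: [81, 85, 74, 82, 86, 81, 74, 85, 74, 85]
t=8: [78, 74, 85, 77, 73, 78, 85, 74, 85, 74]
t=9: [81, 85, 74, 82, 86, 81, 74, 85, 74, 85]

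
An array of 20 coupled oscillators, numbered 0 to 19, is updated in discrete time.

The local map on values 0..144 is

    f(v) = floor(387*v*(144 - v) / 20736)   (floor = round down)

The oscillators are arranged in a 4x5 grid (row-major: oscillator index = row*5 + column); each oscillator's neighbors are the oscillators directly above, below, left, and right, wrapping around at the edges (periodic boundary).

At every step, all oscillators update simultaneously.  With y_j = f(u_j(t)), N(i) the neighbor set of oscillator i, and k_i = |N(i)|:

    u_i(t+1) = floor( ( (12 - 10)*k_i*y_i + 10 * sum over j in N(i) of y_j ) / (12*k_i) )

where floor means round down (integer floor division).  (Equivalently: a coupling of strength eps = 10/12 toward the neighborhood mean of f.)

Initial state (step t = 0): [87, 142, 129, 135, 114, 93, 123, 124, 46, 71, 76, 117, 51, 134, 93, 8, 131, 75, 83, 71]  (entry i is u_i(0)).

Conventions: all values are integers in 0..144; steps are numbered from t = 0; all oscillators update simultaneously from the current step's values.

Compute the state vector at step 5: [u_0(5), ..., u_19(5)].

Simulating step by step:
t=0: [87, 142, 129, 135, 114, 93, 123, 124, 46, 71, 76, 117, 51, 134, 93, 8, 131, 75, 83, 71]
t=1: [52, 43, 41, 61, 74, 83, 49, 61, 53, 83, 68, 64, 61, 77, 79, 68, 42, 67, 65, 71]
t=2: [91, 82, 89, 90, 93, 91, 90, 88, 93, 93, 95, 89, 95, 93, 95, 91, 89, 88, 95, 95]
t=3: [90, 91, 91, 88, 88, 88, 91, 89, 89, 88, 88, 88, 89, 86, 86, 88, 91, 88, 88, 87]
t=4: [90, 90, 90, 90, 91, 90, 90, 90, 91, 91, 91, 90, 91, 91, 91, 90, 90, 90, 91, 91]
t=5: [90, 90, 90, 90, 90, 90, 90, 90, 90, 90, 90, 90, 90, 90, 90, 90, 90, 90, 90, 90]

Answer: [90, 90, 90, 90, 90, 90, 90, 90, 90, 90, 90, 90, 90, 90, 90, 90, 90, 90, 90, 90]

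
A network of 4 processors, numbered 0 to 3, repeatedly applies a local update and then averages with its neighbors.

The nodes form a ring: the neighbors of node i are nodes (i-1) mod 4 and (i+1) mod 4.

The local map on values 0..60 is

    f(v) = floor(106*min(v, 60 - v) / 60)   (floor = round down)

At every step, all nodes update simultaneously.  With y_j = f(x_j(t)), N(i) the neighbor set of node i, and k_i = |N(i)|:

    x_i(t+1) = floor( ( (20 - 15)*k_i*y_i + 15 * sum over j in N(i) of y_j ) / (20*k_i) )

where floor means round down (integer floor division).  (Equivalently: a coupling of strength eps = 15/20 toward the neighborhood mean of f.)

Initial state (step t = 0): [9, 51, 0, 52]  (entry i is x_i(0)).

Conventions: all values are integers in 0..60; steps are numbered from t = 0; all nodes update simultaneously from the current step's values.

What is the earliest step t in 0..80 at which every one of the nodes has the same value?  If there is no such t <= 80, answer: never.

Answer: 6
Key observation: Synchronization is absorbing here: once all nodes are equal they stay equal, and step 6 is the first all-equal step.

Derivation:
t=0: [9, 51, 0, 52]  (not all equal)
t=1: [14, 9, 10, 9]  (not all equal)
t=2: [17, 19, 15, 19]  (not all equal)
t=3: [32, 29, 31, 29]  (not all equal)
t=4: [50, 50, 51, 50]  (not all equal)
t=5: [17, 16, 16, 16]  (not all equal)
t=6: [28, 28, 28, 28]  (all equal)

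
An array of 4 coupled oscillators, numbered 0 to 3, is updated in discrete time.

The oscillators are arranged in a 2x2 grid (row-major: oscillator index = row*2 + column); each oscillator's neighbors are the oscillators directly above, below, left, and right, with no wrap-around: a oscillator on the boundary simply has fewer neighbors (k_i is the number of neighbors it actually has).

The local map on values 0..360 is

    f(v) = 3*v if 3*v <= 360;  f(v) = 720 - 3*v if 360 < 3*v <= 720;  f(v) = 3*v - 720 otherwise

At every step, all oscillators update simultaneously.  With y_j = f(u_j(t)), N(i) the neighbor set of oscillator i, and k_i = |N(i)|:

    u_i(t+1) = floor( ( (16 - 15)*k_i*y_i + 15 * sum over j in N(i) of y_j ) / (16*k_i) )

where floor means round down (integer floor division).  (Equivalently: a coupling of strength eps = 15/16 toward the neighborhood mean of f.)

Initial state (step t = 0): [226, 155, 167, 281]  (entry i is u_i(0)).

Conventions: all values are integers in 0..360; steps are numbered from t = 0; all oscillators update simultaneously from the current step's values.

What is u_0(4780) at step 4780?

Answer: u_0(4780) = 203
Key observation: The state at step 4, [203, 243, 243, 203], reappears at step 16: the system is in a cycle of period 12 from step 4 on.  Therefore the state at step 4780 equals the state at step 4 + ((4780 - 4) mod 12) = 4, which is [203, 243, 243, 203].

Derivation:
t=0: [226, 155, 167, 281]
t=1: [224, 93, 91, 229]
t=2: [261, 55, 55, 260]
t=3: [158, 67, 67, 158]
t=4: [203, 243, 243, 203]
t=5: [15, 104, 104, 15]
t=6: [295, 61, 61, 295]
t=7: [181, 166, 166, 181]
t=8: [219, 179, 179, 219]
t=9: [175, 70, 70, 175]
t=10: [209, 195, 195, 209]
t=11: [132, 95, 95, 132]
t=12: [287, 321, 321, 287]
t=13: [236, 147, 147, 236]
t=14: [262, 28, 28, 262]
t=15: [82, 67, 67, 82]
t=16: [203, 243, 243, 203]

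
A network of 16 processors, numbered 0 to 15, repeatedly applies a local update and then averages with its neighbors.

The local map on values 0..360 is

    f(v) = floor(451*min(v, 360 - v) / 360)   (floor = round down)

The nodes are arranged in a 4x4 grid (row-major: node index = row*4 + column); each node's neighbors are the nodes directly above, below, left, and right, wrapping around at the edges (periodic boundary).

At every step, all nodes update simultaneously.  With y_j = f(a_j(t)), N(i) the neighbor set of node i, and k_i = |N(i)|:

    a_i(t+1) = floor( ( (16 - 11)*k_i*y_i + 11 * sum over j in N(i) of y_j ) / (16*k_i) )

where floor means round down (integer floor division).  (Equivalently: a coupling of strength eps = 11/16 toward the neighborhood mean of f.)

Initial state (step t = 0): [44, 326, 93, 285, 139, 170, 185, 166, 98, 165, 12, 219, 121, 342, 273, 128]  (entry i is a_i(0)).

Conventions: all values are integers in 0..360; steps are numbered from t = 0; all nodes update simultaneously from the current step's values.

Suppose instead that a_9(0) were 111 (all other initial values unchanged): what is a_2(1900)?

Answer: a_2(1900) = 220
Key observation: The state at step 18, [219, 219, 219, 219, 219, 219, 219, 219, 219, 219, 219, 219, 219, 219, 219, 219], reappears at step 22: the system is in a cycle of period 4 from step 18 on.  Therefore the state at step 1900 equals the state at step 18 + ((1900 - 18) mod 4) = 20, which is [220, 220, 220, 220, 220, 220, 220, 220, 220, 220, 220, 220, 220, 220, 220, 220].

Derivation:
t=0: [44, 326, 93, 285, 139, 170, 185, 166, 98, 111, 12, 219, 121, 342, 273, 128]
t=1: [96, 82, 115, 121, 156, 164, 162, 178, 148, 107, 115, 141, 108, 82, 87, 140]
t=2: [137, 130, 141, 160, 186, 172, 186, 193, 167, 151, 151, 179, 142, 114, 130, 152]
t=3: [183, 171, 182, 190, 206, 202, 203, 212, 204, 188, 195, 206, 177, 162, 170, 190]
t=4: [213, 211, 212, 210, 197, 201, 200, 193, 201, 204, 204, 197, 211, 211, 210, 210]
t=5: [188, 187, 188, 189, 199, 197, 197, 201, 197, 194, 196, 199, 188, 187, 187, 189]
t=6: [212, 213, 213, 211, 204, 206, 205, 203, 205, 207, 206, 204, 213, 214, 213, 212]
t=7: [186, 185, 186, 187, 192, 191, 191, 193, 192, 190, 191, 192, 185, 184, 185, 186]
t=8: [216, 217, 216, 215, 211, 212, 211, 210, 211, 212, 212, 211, 216, 218, 217, 216]
t=9: [181, 180, 180, 181, 184, 184, 184, 185, 184, 183, 184, 184, 180, 179, 180, 181]
t=10: [223, 223, 223, 223, 220, 221, 220, 220, 221, 221, 221, 220, 223, 224, 223, 223]
t=11: [171, 171, 171, 171, 173, 173, 173, 174, 173, 173, 173, 173, 171, 171, 171, 171]
t=12: [214, 214, 214, 214, 215, 215, 215, 215, 215, 215, 215, 215, 214, 214, 214, 214]
t=13: [181, 181, 181, 181, 181, 181, 181, 181, 181, 181, 181, 181, 181, 181, 181, 181]
t=14: [224, 224, 224, 224, 224, 224, 224, 224, 224, 224, 224, 224, 224, 224, 224, 224]
t=15: [170, 170, 170, 170, 170, 170, 170, 170, 170, 170, 170, 170, 170, 170, 170, 170]
t=16: [212, 212, 212, 212, 212, 212, 212, 212, 212, 212, 212, 212, 212, 212, 212, 212]
t=17: [185, 185, 185, 185, 185, 185, 185, 185, 185, 185, 185, 185, 185, 185, 185, 185]
t=18: [219, 219, 219, 219, 219, 219, 219, 219, 219, 219, 219, 219, 219, 219, 219, 219]
t=19: [176, 176, 176, 176, 176, 176, 176, 176, 176, 176, 176, 176, 176, 176, 176, 176]
t=20: [220, 220, 220, 220, 220, 220, 220, 220, 220, 220, 220, 220, 220, 220, 220, 220]
t=21: [175, 175, 175, 175, 175, 175, 175, 175, 175, 175, 175, 175, 175, 175, 175, 175]
t=22: [219, 219, 219, 219, 219, 219, 219, 219, 219, 219, 219, 219, 219, 219, 219, 219]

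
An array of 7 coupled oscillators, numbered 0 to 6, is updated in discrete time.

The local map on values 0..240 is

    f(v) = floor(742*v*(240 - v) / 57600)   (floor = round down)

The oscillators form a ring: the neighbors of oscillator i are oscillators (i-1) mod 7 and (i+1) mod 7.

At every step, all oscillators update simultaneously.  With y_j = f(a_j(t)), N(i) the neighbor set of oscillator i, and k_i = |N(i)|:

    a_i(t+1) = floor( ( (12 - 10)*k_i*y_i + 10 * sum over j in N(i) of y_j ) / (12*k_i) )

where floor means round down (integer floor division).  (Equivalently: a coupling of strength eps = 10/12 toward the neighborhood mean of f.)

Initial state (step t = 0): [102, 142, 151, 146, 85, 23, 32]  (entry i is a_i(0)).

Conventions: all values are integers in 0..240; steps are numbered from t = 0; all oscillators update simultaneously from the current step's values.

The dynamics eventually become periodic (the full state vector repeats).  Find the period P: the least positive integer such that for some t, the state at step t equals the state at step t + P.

Simulating step by step:
t=0: [102, 142, 151, 146, 85, 23, 32]
t=1: [140, 177, 176, 171, 128, 116, 116]
t=2: [166, 159, 146, 162, 170, 184, 182]
t=3: [151, 166, 165, 164, 148, 142, 143]
t=4: [168, 164, 159, 165, 170, 176, 176]
t=5: [152, 160, 160, 159, 152, 148, 149]
t=6: [169, 167, 164, 167, 170, 173, 173]
t=7: [153, 157, 157, 156, 153, 150, 151]
t=8: [170, 168, 167, 168, 170, 172, 172]
t=9: [152, 155, 155, 155, 152, 151, 151]
t=10: [171, 170, 169, 170, 171, 172, 172]
t=11: [151, 152, 153, 152, 151, 150, 150]
t=12: [172, 172, 171, 172, 172, 173, 173]
t=13: [149, 150, 150, 150, 149, 149, 149]
t=14: [173, 173, 173, 173, 173, 174, 174]
t=15: [148, 149, 149, 149, 148, 147, 147]
t=16: [175, 174, 174, 174, 175, 175, 175]
t=17: [146, 146, 147, 146, 146, 146, 146]
t=18: [176, 176, 176, 176, 176, 176, 176]
t=19: [145, 145, 145, 145, 145, 145, 145]
t=20: [177, 177, 177, 177, 177, 177, 177]
t=21: [143, 143, 143, 143, 143, 143, 143]
t=22: [178, 178, 178, 178, 178, 178, 178]
t=23: [142, 142, 142, 142, 142, 142, 142]
t=24: [179, 179, 179, 179, 179, 179, 179]
t=25: [140, 140, 140, 140, 140, 140, 140]
t=26: [180, 180, 180, 180, 180, 180, 180]
t=27: [139, 139, 139, 139, 139, 139, 139]
t=28: [180, 180, 180, 180, 180, 180, 180]

Answer: 2
Key observation: The state at step 26, [180, 180, 180, 180, 180, 180, 180], reappears at step 28 — and no state repeats earlier — so the cycle the system enters has period 2.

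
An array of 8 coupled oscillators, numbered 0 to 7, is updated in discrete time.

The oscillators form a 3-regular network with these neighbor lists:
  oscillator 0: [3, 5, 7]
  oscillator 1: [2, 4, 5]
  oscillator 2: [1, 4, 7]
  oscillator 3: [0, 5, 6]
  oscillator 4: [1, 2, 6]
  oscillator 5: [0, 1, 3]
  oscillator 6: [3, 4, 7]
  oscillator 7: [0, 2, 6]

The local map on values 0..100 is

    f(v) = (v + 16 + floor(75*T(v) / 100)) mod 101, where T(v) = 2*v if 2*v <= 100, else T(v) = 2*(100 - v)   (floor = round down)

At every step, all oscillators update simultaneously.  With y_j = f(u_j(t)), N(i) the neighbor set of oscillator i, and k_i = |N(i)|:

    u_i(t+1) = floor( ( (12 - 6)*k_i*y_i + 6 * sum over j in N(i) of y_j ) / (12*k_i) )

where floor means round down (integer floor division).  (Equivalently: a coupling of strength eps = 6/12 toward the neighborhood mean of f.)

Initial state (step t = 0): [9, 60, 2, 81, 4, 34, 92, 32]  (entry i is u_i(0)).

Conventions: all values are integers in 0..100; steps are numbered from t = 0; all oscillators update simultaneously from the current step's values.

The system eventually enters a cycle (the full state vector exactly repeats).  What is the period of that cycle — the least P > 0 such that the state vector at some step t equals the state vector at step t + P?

Answer: 6
Key observation: The state at step 39, [16, 16, 16, 16, 16, 16, 16, 16], reappears at step 45 — and no state repeats earlier — so the cycle the system enters has period 6.

Derivation:
t=0: [9, 60, 2, 81, 4, 34, 92, 32]
t=1: [39, 25, 36, 21, 25, 16, 33, 61]
t=2: [32, 62, 34, 61, 69, 54, 79, 36]
t=3: [60, 28, 11, 43, 24, 46, 24, 22]
t=4: [38, 67, 60, 34, 72, 38, 66, 61]
t=5: [12, 27, 33, 8, 30, 11, 26, 29]
t=6: [50, 80, 92, 46, 89, 49, 76, 81]
t=7: [35, 25, 21, 32, 21, 34, 25, 26]
t=8: [30, 61, 71, 61, 71, 29, 79, 65]
t=9: [71, 41, 30, 51, 29, 70, 28, 40]
t=10: [28, 43, 65, 43, 76, 29, 66, 41]
t=11: [64, 35, 27, 45, 27, 65, 27, 33]
t=12: [42, 34, 72, 38, 69, 26, 76, 82]
t=13: [29, 23, 23, 26, 24, 45, 24, 24]
t=14: [74, 65, 74, 72, 75, 53, 76, 77]
t=15: [29, 31, 28, 30, 28, 33, 27, 26]
t=16: [89, 91, 86, 90, 86, 94, 84, 83]
t=17: [20, 19, 21, 20, 21, 18, 22, 22]
t=18: [66, 64, 67, 66, 67, 63, 69, 69]
t=19: [31, 32, 31, 31, 31, 32, 30, 30]
t=20: [93, 95, 93, 93, 93, 95, 91, 91]
t=21: [18, 17, 18, 18, 18, 17, 18, 18]
t=22: [60, 59, 60, 60, 60, 59, 61, 61]
t=23: [34, 35, 34, 34, 34, 35, 34, 34]
t=24: [0, 1, 0, 0, 0, 1, 0, 0]
t=25: [16, 17, 16, 16, 16, 17, 16, 16]
t=26: [56, 57, 56, 56, 56, 57, 56, 56]
t=27: [36, 36, 36, 36, 36, 36, 37, 37]
t=28: [5, 5, 5, 5, 5, 5, 6, 6]
t=29: [28, 28, 28, 28, 28, 28, 30, 30]
t=30: [86, 86, 86, 86, 86, 86, 89, 89]
t=31: [21, 22, 21, 21, 21, 22, 20, 20]
t=32: [68, 70, 68, 68, 68, 70, 66, 66]
t=33: [31, 30, 31, 31, 31, 30, 31, 31]
t=34: [92, 91, 92, 92, 92, 91, 93, 93]
t=35: [18, 19, 18, 18, 18, 19, 18, 18]
t=36: [61, 62, 61, 61, 61, 62, 61, 61]
t=37: [34, 34, 34, 34, 34, 34, 34, 34]
t=38: [0, 0, 0, 0, 0, 0, 0, 0]
t=39: [16, 16, 16, 16, 16, 16, 16, 16]
t=40: [56, 56, 56, 56, 56, 56, 56, 56]
t=41: [37, 37, 37, 37, 37, 37, 37, 37]
t=42: [7, 7, 7, 7, 7, 7, 7, 7]
t=43: [33, 33, 33, 33, 33, 33, 33, 33]
t=44: [98, 98, 98, 98, 98, 98, 98, 98]
t=45: [16, 16, 16, 16, 16, 16, 16, 16]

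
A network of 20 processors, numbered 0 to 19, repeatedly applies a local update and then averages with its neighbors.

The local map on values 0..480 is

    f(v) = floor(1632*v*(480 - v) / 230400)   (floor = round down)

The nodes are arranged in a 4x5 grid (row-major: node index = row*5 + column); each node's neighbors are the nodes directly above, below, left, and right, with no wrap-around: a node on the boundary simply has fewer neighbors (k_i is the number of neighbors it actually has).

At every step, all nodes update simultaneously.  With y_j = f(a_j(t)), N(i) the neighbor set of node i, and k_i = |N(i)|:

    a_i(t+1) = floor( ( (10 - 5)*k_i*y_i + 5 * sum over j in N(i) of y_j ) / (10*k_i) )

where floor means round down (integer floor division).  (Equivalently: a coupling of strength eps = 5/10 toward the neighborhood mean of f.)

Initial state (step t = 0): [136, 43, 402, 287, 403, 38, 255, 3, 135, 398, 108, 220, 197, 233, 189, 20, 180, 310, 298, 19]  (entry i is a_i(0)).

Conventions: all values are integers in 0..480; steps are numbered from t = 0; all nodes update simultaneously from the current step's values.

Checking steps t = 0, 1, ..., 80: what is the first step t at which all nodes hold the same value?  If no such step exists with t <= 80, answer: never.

Answer: 20
Key observation: Synchronization is absorbing here: once all nodes are equal they stay equal, and step 20 is the first all-equal step.

Derivation:
t=0: [136, 43, 402, 287, 403, 38, 255, 3, 135, 398, 108, 220, 197, 233, 189, 20, 180, 310, 298, 19]  (not all equal)
t=1: [228, 226, 200, 324, 265, 229, 286, 173, 294, 271, 240, 385, 346, 390, 311, 199, 331, 379, 332, 224]  (not all equal)
t=2: [406, 402, 388, 376, 391, 404, 377, 376, 366, 394, 381, 314, 308, 303, 361, 387, 328, 306, 328, 383]  (not all equal)
t=3: [215, 234, 255, 270, 252, 234, 273, 287, 293, 260, 273, 343, 362, 355, 299, 282, 343, 368, 346, 295]  (not all equal)
t=4: [405, 405, 403, 400, 404, 404, 392, 383, 383, 398, 389, 345, 317, 332, 375, 380, 335, 305, 329, 370]  (not all equal)
t=5: [215, 220, 226, 229, 222, 226, 250, 268, 265, 241, 260, 315, 347, 331, 283, 283, 334, 365, 344, 301]  (not all equal)
t=6: [404, 405, 405, 405, 406, 405, 401, 393, 397, 403, 397, 369, 340, 356, 386, 384, 349, 315, 336, 371]  (not all equal)
t=7: [216, 216, 219, 217, 214, 219, 232, 247, 240, 226, 244, 284, 320, 302, 264, 269, 314, 351, 332, 292]  (not all equal)
t=8: [403, 403, 404, 404, 404, 404, 404, 401, 403, 405, 403, 390, 368, 380, 397, 395, 370, 339, 355, 381]  (not all equal)
t=9: [218, 218, 218, 217, 216, 217, 222, 230, 225, 219, 226, 250, 280, 266, 241, 245, 281, 317, 302, 270]  (not all equal)
t=10: [404, 404, 404, 404, 403, 404, 405, 404, 405, 404, 406, 403, 395, 400, 404, 404, 394, 378, 385, 397]  (not all equal)
t=11: [217, 216, 217, 217, 218, 215, 216, 219, 217, 217, 214, 222, 235, 229, 221, 221, 238, 259, 251, 235]  (not all equal)
t=12: [403, 403, 403, 404, 404, 403, 403, 404, 404, 404, 403, 405, 406, 406, 405, 405, 406, 406, 406, 406]  (not all equal)
t=13: [219, 219, 218, 217, 217, 219, 218, 216, 216, 216, 217, 215, 213, 213, 214, 215, 213, 212, 212, 212]  (not all equal)
t=14: [404, 404, 403, 403, 403, 404, 403, 403, 403, 403, 403, 403, 402, 402, 402, 403, 402, 402, 402, 402]  (not all equal)
t=15: [217, 217, 218, 219, 219, 217, 218, 219, 219, 219, 218, 219, 221, 221, 221, 219, 221, 222, 222, 222]  (not all equal)
t=16: [404, 404, 404, 404, 404, 404, 404, 404, 404, 404, 404, 404, 404, 404, 404, 404, 404, 405, 405, 405]  (not all equal)
t=17: [217, 217, 217, 217, 217, 217, 217, 217, 217, 217, 217, 217, 216, 216, 216, 217, 216, 215, 215, 215]  (not all equal)
t=18: [404, 404, 404, 404, 404, 404, 404, 403, 403, 403, 404, 403, 403, 403, 403, 403, 403, 403, 403, 403]  (not all equal)
t=19: [217, 217, 217, 217, 217, 217, 217, 218, 218, 218, 217, 218, 219, 219, 219, 218, 219, 219, 219, 219]  (not all equal)
t=20: [404, 404, 404, 404, 404, 404, 404, 404, 404, 404, 404, 404, 404, 404, 404, 404, 404, 404, 404, 404]  (all equal)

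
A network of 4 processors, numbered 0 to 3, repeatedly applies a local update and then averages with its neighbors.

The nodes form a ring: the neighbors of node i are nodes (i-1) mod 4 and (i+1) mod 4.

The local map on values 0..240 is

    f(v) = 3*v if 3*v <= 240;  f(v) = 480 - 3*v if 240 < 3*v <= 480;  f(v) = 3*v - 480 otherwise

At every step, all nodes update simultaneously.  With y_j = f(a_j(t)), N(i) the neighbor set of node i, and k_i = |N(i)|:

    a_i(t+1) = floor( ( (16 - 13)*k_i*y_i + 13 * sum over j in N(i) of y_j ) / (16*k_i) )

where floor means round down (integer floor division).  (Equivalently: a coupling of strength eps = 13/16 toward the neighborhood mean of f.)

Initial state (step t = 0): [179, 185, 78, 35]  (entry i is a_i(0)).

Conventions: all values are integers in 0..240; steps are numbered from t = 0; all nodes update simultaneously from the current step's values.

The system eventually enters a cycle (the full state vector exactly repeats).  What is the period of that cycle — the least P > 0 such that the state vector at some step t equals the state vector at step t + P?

Simulating step by step:
t=0: [179, 185, 78, 35]
t=1: [83, 132, 117, 137]
t=2: [105, 162, 86, 159]
t=3: [34, 158, 45, 157]
t=4: [25, 97, 31, 97]
t=5: [167, 103, 171, 103]
t=6: [142, 54, 145, 54]
t=7: [141, 70, 140, 70]
t=8: [181, 86, 181, 86]
t=9: [192, 92, 192, 92]
t=10: [183, 116, 183, 116]
t=11: [120, 80, 120, 80]
t=12: [217, 142, 217, 142]
t=13: [75, 149, 75, 149]
t=14: [69, 189, 69, 189]
t=15: [109, 184, 109, 184]
t=16: [87, 137, 87, 137]
t=17: [97, 190, 97, 190]
t=18: [108, 170, 108, 170]
t=19: [53, 132, 53, 132]
t=20: [98, 144, 98, 144]
t=21: [73, 160, 73, 160]
t=22: [41, 177, 41, 177]
t=23: [64, 109, 64, 109]
t=24: [160, 184, 160, 184]
t=25: [58, 13, 58, 13]
t=26: [64, 148, 64, 148]
t=27: [65, 162, 65, 162]
t=28: [41, 159, 41, 159]
t=29: [25, 100, 25, 100]
t=30: [160, 94, 160, 94]
t=31: [160, 37, 160, 37]
t=32: [90, 20, 90, 20]
t=33: [88, 181, 88, 181]
t=34: [91, 187, 91, 187]
t=35: [104, 183, 104, 183]
t=36: [87, 149, 87, 149]
t=37: [67, 184, 67, 184]
t=38: [96, 176, 96, 176]
t=39: [75, 165, 75, 165]
t=40: [54, 185, 54, 185]
t=41: [91, 145, 91, 145]
t=42: [75, 176, 75, 176]
t=43: [81, 191, 81, 191]
t=44: [120, 210, 120, 210]
t=45: [144, 125, 144, 125]
t=46: [94, 58, 94, 58]
t=47: [178, 193, 178, 193]
t=48: [90, 62, 90, 62]
t=49: [190, 205, 190, 205]
t=50: [126, 98, 126, 98]
t=51: [170, 117, 170, 117]
t=52: [110, 48, 110, 48]
t=53: [145, 148, 145, 148]
t=54: [37, 43, 37, 43]
t=55: [125, 114, 125, 114]
t=56: [131, 111, 131, 111]
t=57: [135, 98, 135, 98]
t=58: [165, 95, 165, 95]
t=59: [161, 48, 161, 48]
t=60: [117, 29, 117, 29]
t=61: [94, 121, 94, 121]
t=62: [132, 182, 132, 182]
t=63: [69, 80, 69, 80]
t=64: [233, 213, 233, 213]
t=65: [170, 207, 170, 207]
t=66: [120, 50, 120, 50]
t=67: [144, 125, 144, 125]

Answer: 22
Key observation: The state at step 45, [144, 125, 144, 125], reappears at step 67 — and no state repeats earlier — so the cycle the system enters has period 22.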